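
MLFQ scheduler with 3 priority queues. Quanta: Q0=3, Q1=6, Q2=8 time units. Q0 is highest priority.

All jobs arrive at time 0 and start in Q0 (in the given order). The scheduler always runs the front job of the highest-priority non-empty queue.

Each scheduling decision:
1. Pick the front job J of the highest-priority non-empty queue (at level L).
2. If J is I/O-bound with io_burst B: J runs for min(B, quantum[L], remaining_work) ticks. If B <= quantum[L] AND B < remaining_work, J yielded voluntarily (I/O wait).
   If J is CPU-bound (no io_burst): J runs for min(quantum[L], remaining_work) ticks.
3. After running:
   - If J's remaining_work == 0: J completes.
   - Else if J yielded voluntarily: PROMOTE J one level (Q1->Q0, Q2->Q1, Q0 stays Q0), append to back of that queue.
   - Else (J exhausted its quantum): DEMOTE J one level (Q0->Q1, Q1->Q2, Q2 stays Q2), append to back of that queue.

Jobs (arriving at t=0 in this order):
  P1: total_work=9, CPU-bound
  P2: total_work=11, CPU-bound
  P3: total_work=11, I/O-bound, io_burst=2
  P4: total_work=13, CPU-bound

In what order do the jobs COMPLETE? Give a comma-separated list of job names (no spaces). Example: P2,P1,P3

t=0-3: P1@Q0 runs 3, rem=6, quantum used, demote→Q1. Q0=[P2,P3,P4] Q1=[P1] Q2=[]
t=3-6: P2@Q0 runs 3, rem=8, quantum used, demote→Q1. Q0=[P3,P4] Q1=[P1,P2] Q2=[]
t=6-8: P3@Q0 runs 2, rem=9, I/O yield, promote→Q0. Q0=[P4,P3] Q1=[P1,P2] Q2=[]
t=8-11: P4@Q0 runs 3, rem=10, quantum used, demote→Q1. Q0=[P3] Q1=[P1,P2,P4] Q2=[]
t=11-13: P3@Q0 runs 2, rem=7, I/O yield, promote→Q0. Q0=[P3] Q1=[P1,P2,P4] Q2=[]
t=13-15: P3@Q0 runs 2, rem=5, I/O yield, promote→Q0. Q0=[P3] Q1=[P1,P2,P4] Q2=[]
t=15-17: P3@Q0 runs 2, rem=3, I/O yield, promote→Q0. Q0=[P3] Q1=[P1,P2,P4] Q2=[]
t=17-19: P3@Q0 runs 2, rem=1, I/O yield, promote→Q0. Q0=[P3] Q1=[P1,P2,P4] Q2=[]
t=19-20: P3@Q0 runs 1, rem=0, completes. Q0=[] Q1=[P1,P2,P4] Q2=[]
t=20-26: P1@Q1 runs 6, rem=0, completes. Q0=[] Q1=[P2,P4] Q2=[]
t=26-32: P2@Q1 runs 6, rem=2, quantum used, demote→Q2. Q0=[] Q1=[P4] Q2=[P2]
t=32-38: P4@Q1 runs 6, rem=4, quantum used, demote→Q2. Q0=[] Q1=[] Q2=[P2,P4]
t=38-40: P2@Q2 runs 2, rem=0, completes. Q0=[] Q1=[] Q2=[P4]
t=40-44: P4@Q2 runs 4, rem=0, completes. Q0=[] Q1=[] Q2=[]

Answer: P3,P1,P2,P4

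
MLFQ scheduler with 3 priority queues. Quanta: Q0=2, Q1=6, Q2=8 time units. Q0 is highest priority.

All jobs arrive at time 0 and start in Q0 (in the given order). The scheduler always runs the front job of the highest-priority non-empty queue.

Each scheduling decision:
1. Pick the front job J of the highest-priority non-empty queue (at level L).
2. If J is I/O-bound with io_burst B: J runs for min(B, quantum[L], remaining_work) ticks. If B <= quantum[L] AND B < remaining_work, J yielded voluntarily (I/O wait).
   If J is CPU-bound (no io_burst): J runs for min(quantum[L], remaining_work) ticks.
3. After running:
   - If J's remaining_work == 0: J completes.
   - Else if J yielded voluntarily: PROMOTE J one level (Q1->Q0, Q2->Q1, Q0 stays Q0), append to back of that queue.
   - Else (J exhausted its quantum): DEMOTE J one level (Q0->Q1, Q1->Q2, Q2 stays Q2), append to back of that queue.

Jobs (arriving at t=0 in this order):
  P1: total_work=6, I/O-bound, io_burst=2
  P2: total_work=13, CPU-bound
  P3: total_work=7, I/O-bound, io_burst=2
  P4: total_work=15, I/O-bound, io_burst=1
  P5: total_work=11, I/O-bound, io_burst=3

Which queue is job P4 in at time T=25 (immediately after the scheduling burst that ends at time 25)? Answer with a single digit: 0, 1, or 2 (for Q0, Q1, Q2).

Answer: 0

Derivation:
t=0-2: P1@Q0 runs 2, rem=4, I/O yield, promote→Q0. Q0=[P2,P3,P4,P5,P1] Q1=[] Q2=[]
t=2-4: P2@Q0 runs 2, rem=11, quantum used, demote→Q1. Q0=[P3,P4,P5,P1] Q1=[P2] Q2=[]
t=4-6: P3@Q0 runs 2, rem=5, I/O yield, promote→Q0. Q0=[P4,P5,P1,P3] Q1=[P2] Q2=[]
t=6-7: P4@Q0 runs 1, rem=14, I/O yield, promote→Q0. Q0=[P5,P1,P3,P4] Q1=[P2] Q2=[]
t=7-9: P5@Q0 runs 2, rem=9, quantum used, demote→Q1. Q0=[P1,P3,P4] Q1=[P2,P5] Q2=[]
t=9-11: P1@Q0 runs 2, rem=2, I/O yield, promote→Q0. Q0=[P3,P4,P1] Q1=[P2,P5] Q2=[]
t=11-13: P3@Q0 runs 2, rem=3, I/O yield, promote→Q0. Q0=[P4,P1,P3] Q1=[P2,P5] Q2=[]
t=13-14: P4@Q0 runs 1, rem=13, I/O yield, promote→Q0. Q0=[P1,P3,P4] Q1=[P2,P5] Q2=[]
t=14-16: P1@Q0 runs 2, rem=0, completes. Q0=[P3,P4] Q1=[P2,P5] Q2=[]
t=16-18: P3@Q0 runs 2, rem=1, I/O yield, promote→Q0. Q0=[P4,P3] Q1=[P2,P5] Q2=[]
t=18-19: P4@Q0 runs 1, rem=12, I/O yield, promote→Q0. Q0=[P3,P4] Q1=[P2,P5] Q2=[]
t=19-20: P3@Q0 runs 1, rem=0, completes. Q0=[P4] Q1=[P2,P5] Q2=[]
t=20-21: P4@Q0 runs 1, rem=11, I/O yield, promote→Q0. Q0=[P4] Q1=[P2,P5] Q2=[]
t=21-22: P4@Q0 runs 1, rem=10, I/O yield, promote→Q0. Q0=[P4] Q1=[P2,P5] Q2=[]
t=22-23: P4@Q0 runs 1, rem=9, I/O yield, promote→Q0. Q0=[P4] Q1=[P2,P5] Q2=[]
t=23-24: P4@Q0 runs 1, rem=8, I/O yield, promote→Q0. Q0=[P4] Q1=[P2,P5] Q2=[]
t=24-25: P4@Q0 runs 1, rem=7, I/O yield, promote→Q0. Q0=[P4] Q1=[P2,P5] Q2=[]
t=25-26: P4@Q0 runs 1, rem=6, I/O yield, promote→Q0. Q0=[P4] Q1=[P2,P5] Q2=[]
t=26-27: P4@Q0 runs 1, rem=5, I/O yield, promote→Q0. Q0=[P4] Q1=[P2,P5] Q2=[]
t=27-28: P4@Q0 runs 1, rem=4, I/O yield, promote→Q0. Q0=[P4] Q1=[P2,P5] Q2=[]
t=28-29: P4@Q0 runs 1, rem=3, I/O yield, promote→Q0. Q0=[P4] Q1=[P2,P5] Q2=[]
t=29-30: P4@Q0 runs 1, rem=2, I/O yield, promote→Q0. Q0=[P4] Q1=[P2,P5] Q2=[]
t=30-31: P4@Q0 runs 1, rem=1, I/O yield, promote→Q0. Q0=[P4] Q1=[P2,P5] Q2=[]
t=31-32: P4@Q0 runs 1, rem=0, completes. Q0=[] Q1=[P2,P5] Q2=[]
t=32-38: P2@Q1 runs 6, rem=5, quantum used, demote→Q2. Q0=[] Q1=[P5] Q2=[P2]
t=38-41: P5@Q1 runs 3, rem=6, I/O yield, promote→Q0. Q0=[P5] Q1=[] Q2=[P2]
t=41-43: P5@Q0 runs 2, rem=4, quantum used, demote→Q1. Q0=[] Q1=[P5] Q2=[P2]
t=43-46: P5@Q1 runs 3, rem=1, I/O yield, promote→Q0. Q0=[P5] Q1=[] Q2=[P2]
t=46-47: P5@Q0 runs 1, rem=0, completes. Q0=[] Q1=[] Q2=[P2]
t=47-52: P2@Q2 runs 5, rem=0, completes. Q0=[] Q1=[] Q2=[]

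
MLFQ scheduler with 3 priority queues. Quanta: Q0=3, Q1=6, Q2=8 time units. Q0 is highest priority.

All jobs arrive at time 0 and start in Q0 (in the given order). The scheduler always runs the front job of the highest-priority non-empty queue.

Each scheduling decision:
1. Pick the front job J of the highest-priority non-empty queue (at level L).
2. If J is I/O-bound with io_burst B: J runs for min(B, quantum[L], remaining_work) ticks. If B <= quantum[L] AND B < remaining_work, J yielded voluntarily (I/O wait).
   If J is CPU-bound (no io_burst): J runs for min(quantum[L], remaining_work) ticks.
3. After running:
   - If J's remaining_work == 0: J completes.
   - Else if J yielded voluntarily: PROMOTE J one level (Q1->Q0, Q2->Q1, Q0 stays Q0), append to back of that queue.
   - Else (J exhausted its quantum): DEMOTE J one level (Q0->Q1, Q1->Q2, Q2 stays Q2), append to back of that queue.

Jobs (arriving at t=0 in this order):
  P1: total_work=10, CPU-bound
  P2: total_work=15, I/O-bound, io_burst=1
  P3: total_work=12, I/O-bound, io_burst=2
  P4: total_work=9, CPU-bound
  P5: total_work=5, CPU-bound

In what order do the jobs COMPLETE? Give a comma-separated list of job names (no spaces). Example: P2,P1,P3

Answer: P3,P2,P4,P5,P1

Derivation:
t=0-3: P1@Q0 runs 3, rem=7, quantum used, demote→Q1. Q0=[P2,P3,P4,P5] Q1=[P1] Q2=[]
t=3-4: P2@Q0 runs 1, rem=14, I/O yield, promote→Q0. Q0=[P3,P4,P5,P2] Q1=[P1] Q2=[]
t=4-6: P3@Q0 runs 2, rem=10, I/O yield, promote→Q0. Q0=[P4,P5,P2,P3] Q1=[P1] Q2=[]
t=6-9: P4@Q0 runs 3, rem=6, quantum used, demote→Q1. Q0=[P5,P2,P3] Q1=[P1,P4] Q2=[]
t=9-12: P5@Q0 runs 3, rem=2, quantum used, demote→Q1. Q0=[P2,P3] Q1=[P1,P4,P5] Q2=[]
t=12-13: P2@Q0 runs 1, rem=13, I/O yield, promote→Q0. Q0=[P3,P2] Q1=[P1,P4,P5] Q2=[]
t=13-15: P3@Q0 runs 2, rem=8, I/O yield, promote→Q0. Q0=[P2,P3] Q1=[P1,P4,P5] Q2=[]
t=15-16: P2@Q0 runs 1, rem=12, I/O yield, promote→Q0. Q0=[P3,P2] Q1=[P1,P4,P5] Q2=[]
t=16-18: P3@Q0 runs 2, rem=6, I/O yield, promote→Q0. Q0=[P2,P3] Q1=[P1,P4,P5] Q2=[]
t=18-19: P2@Q0 runs 1, rem=11, I/O yield, promote→Q0. Q0=[P3,P2] Q1=[P1,P4,P5] Q2=[]
t=19-21: P3@Q0 runs 2, rem=4, I/O yield, promote→Q0. Q0=[P2,P3] Q1=[P1,P4,P5] Q2=[]
t=21-22: P2@Q0 runs 1, rem=10, I/O yield, promote→Q0. Q0=[P3,P2] Q1=[P1,P4,P5] Q2=[]
t=22-24: P3@Q0 runs 2, rem=2, I/O yield, promote→Q0. Q0=[P2,P3] Q1=[P1,P4,P5] Q2=[]
t=24-25: P2@Q0 runs 1, rem=9, I/O yield, promote→Q0. Q0=[P3,P2] Q1=[P1,P4,P5] Q2=[]
t=25-27: P3@Q0 runs 2, rem=0, completes. Q0=[P2] Q1=[P1,P4,P5] Q2=[]
t=27-28: P2@Q0 runs 1, rem=8, I/O yield, promote→Q0. Q0=[P2] Q1=[P1,P4,P5] Q2=[]
t=28-29: P2@Q0 runs 1, rem=7, I/O yield, promote→Q0. Q0=[P2] Q1=[P1,P4,P5] Q2=[]
t=29-30: P2@Q0 runs 1, rem=6, I/O yield, promote→Q0. Q0=[P2] Q1=[P1,P4,P5] Q2=[]
t=30-31: P2@Q0 runs 1, rem=5, I/O yield, promote→Q0. Q0=[P2] Q1=[P1,P4,P5] Q2=[]
t=31-32: P2@Q0 runs 1, rem=4, I/O yield, promote→Q0. Q0=[P2] Q1=[P1,P4,P5] Q2=[]
t=32-33: P2@Q0 runs 1, rem=3, I/O yield, promote→Q0. Q0=[P2] Q1=[P1,P4,P5] Q2=[]
t=33-34: P2@Q0 runs 1, rem=2, I/O yield, promote→Q0. Q0=[P2] Q1=[P1,P4,P5] Q2=[]
t=34-35: P2@Q0 runs 1, rem=1, I/O yield, promote→Q0. Q0=[P2] Q1=[P1,P4,P5] Q2=[]
t=35-36: P2@Q0 runs 1, rem=0, completes. Q0=[] Q1=[P1,P4,P5] Q2=[]
t=36-42: P1@Q1 runs 6, rem=1, quantum used, demote→Q2. Q0=[] Q1=[P4,P5] Q2=[P1]
t=42-48: P4@Q1 runs 6, rem=0, completes. Q0=[] Q1=[P5] Q2=[P1]
t=48-50: P5@Q1 runs 2, rem=0, completes. Q0=[] Q1=[] Q2=[P1]
t=50-51: P1@Q2 runs 1, rem=0, completes. Q0=[] Q1=[] Q2=[]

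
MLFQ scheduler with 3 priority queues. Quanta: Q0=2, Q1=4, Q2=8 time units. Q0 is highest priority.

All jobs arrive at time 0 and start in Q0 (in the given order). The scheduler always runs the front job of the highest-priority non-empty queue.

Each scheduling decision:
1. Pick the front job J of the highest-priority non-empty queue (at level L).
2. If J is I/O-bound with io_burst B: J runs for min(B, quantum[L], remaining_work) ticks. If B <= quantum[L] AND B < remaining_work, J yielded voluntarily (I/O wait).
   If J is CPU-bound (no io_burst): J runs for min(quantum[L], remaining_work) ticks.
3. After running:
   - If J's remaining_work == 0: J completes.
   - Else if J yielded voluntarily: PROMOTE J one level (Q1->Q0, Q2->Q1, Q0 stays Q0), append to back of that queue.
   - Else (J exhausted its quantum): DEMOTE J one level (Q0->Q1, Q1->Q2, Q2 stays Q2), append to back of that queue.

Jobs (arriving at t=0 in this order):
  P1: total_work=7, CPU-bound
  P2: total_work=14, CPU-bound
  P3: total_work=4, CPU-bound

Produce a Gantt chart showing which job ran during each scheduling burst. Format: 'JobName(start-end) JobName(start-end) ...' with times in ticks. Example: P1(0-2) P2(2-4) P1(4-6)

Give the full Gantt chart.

Answer: P1(0-2) P2(2-4) P3(4-6) P1(6-10) P2(10-14) P3(14-16) P1(16-17) P2(17-25)

Derivation:
t=0-2: P1@Q0 runs 2, rem=5, quantum used, demote→Q1. Q0=[P2,P3] Q1=[P1] Q2=[]
t=2-4: P2@Q0 runs 2, rem=12, quantum used, demote→Q1. Q0=[P3] Q1=[P1,P2] Q2=[]
t=4-6: P3@Q0 runs 2, rem=2, quantum used, demote→Q1. Q0=[] Q1=[P1,P2,P3] Q2=[]
t=6-10: P1@Q1 runs 4, rem=1, quantum used, demote→Q2. Q0=[] Q1=[P2,P3] Q2=[P1]
t=10-14: P2@Q1 runs 4, rem=8, quantum used, demote→Q2. Q0=[] Q1=[P3] Q2=[P1,P2]
t=14-16: P3@Q1 runs 2, rem=0, completes. Q0=[] Q1=[] Q2=[P1,P2]
t=16-17: P1@Q2 runs 1, rem=0, completes. Q0=[] Q1=[] Q2=[P2]
t=17-25: P2@Q2 runs 8, rem=0, completes. Q0=[] Q1=[] Q2=[]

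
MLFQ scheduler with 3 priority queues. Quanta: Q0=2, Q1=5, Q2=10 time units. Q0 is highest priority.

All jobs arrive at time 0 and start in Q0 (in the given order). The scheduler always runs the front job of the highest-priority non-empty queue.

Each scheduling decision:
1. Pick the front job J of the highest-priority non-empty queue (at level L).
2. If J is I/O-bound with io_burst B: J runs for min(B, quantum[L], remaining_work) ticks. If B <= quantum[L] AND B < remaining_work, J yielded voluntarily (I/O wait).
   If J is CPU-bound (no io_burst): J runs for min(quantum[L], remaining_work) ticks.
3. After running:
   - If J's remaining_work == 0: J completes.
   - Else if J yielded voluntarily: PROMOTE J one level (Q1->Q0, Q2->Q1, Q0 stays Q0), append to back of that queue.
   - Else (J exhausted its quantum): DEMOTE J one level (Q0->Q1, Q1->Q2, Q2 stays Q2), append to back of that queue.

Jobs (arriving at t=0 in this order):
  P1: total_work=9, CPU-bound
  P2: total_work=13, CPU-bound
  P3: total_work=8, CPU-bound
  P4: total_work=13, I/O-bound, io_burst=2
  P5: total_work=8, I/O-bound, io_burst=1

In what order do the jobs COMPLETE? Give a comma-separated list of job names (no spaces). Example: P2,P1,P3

Answer: P4,P5,P1,P2,P3

Derivation:
t=0-2: P1@Q0 runs 2, rem=7, quantum used, demote→Q1. Q0=[P2,P3,P4,P5] Q1=[P1] Q2=[]
t=2-4: P2@Q0 runs 2, rem=11, quantum used, demote→Q1. Q0=[P3,P4,P5] Q1=[P1,P2] Q2=[]
t=4-6: P3@Q0 runs 2, rem=6, quantum used, demote→Q1. Q0=[P4,P5] Q1=[P1,P2,P3] Q2=[]
t=6-8: P4@Q0 runs 2, rem=11, I/O yield, promote→Q0. Q0=[P5,P4] Q1=[P1,P2,P3] Q2=[]
t=8-9: P5@Q0 runs 1, rem=7, I/O yield, promote→Q0. Q0=[P4,P5] Q1=[P1,P2,P3] Q2=[]
t=9-11: P4@Q0 runs 2, rem=9, I/O yield, promote→Q0. Q0=[P5,P4] Q1=[P1,P2,P3] Q2=[]
t=11-12: P5@Q0 runs 1, rem=6, I/O yield, promote→Q0. Q0=[P4,P5] Q1=[P1,P2,P3] Q2=[]
t=12-14: P4@Q0 runs 2, rem=7, I/O yield, promote→Q0. Q0=[P5,P4] Q1=[P1,P2,P3] Q2=[]
t=14-15: P5@Q0 runs 1, rem=5, I/O yield, promote→Q0. Q0=[P4,P5] Q1=[P1,P2,P3] Q2=[]
t=15-17: P4@Q0 runs 2, rem=5, I/O yield, promote→Q0. Q0=[P5,P4] Q1=[P1,P2,P3] Q2=[]
t=17-18: P5@Q0 runs 1, rem=4, I/O yield, promote→Q0. Q0=[P4,P5] Q1=[P1,P2,P3] Q2=[]
t=18-20: P4@Q0 runs 2, rem=3, I/O yield, promote→Q0. Q0=[P5,P4] Q1=[P1,P2,P3] Q2=[]
t=20-21: P5@Q0 runs 1, rem=3, I/O yield, promote→Q0. Q0=[P4,P5] Q1=[P1,P2,P3] Q2=[]
t=21-23: P4@Q0 runs 2, rem=1, I/O yield, promote→Q0. Q0=[P5,P4] Q1=[P1,P2,P3] Q2=[]
t=23-24: P5@Q0 runs 1, rem=2, I/O yield, promote→Q0. Q0=[P4,P5] Q1=[P1,P2,P3] Q2=[]
t=24-25: P4@Q0 runs 1, rem=0, completes. Q0=[P5] Q1=[P1,P2,P3] Q2=[]
t=25-26: P5@Q0 runs 1, rem=1, I/O yield, promote→Q0. Q0=[P5] Q1=[P1,P2,P3] Q2=[]
t=26-27: P5@Q0 runs 1, rem=0, completes. Q0=[] Q1=[P1,P2,P3] Q2=[]
t=27-32: P1@Q1 runs 5, rem=2, quantum used, demote→Q2. Q0=[] Q1=[P2,P3] Q2=[P1]
t=32-37: P2@Q1 runs 5, rem=6, quantum used, demote→Q2. Q0=[] Q1=[P3] Q2=[P1,P2]
t=37-42: P3@Q1 runs 5, rem=1, quantum used, demote→Q2. Q0=[] Q1=[] Q2=[P1,P2,P3]
t=42-44: P1@Q2 runs 2, rem=0, completes. Q0=[] Q1=[] Q2=[P2,P3]
t=44-50: P2@Q2 runs 6, rem=0, completes. Q0=[] Q1=[] Q2=[P3]
t=50-51: P3@Q2 runs 1, rem=0, completes. Q0=[] Q1=[] Q2=[]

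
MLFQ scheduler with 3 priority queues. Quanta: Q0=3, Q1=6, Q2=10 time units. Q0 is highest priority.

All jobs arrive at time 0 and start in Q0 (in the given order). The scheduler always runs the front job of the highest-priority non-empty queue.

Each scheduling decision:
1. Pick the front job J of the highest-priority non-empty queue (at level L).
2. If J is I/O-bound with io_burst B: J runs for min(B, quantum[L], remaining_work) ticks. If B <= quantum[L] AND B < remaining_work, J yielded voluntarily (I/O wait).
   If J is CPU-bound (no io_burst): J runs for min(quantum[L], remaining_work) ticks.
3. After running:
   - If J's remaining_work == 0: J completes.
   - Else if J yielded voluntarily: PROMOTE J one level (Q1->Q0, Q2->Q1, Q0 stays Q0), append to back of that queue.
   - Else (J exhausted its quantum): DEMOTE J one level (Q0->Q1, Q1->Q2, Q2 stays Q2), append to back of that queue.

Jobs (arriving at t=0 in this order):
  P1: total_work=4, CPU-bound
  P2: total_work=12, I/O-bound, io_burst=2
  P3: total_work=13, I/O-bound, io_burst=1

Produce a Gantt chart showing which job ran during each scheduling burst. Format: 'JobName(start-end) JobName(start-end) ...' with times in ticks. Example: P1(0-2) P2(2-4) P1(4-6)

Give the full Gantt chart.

t=0-3: P1@Q0 runs 3, rem=1, quantum used, demote→Q1. Q0=[P2,P3] Q1=[P1] Q2=[]
t=3-5: P2@Q0 runs 2, rem=10, I/O yield, promote→Q0. Q0=[P3,P2] Q1=[P1] Q2=[]
t=5-6: P3@Q0 runs 1, rem=12, I/O yield, promote→Q0. Q0=[P2,P3] Q1=[P1] Q2=[]
t=6-8: P2@Q0 runs 2, rem=8, I/O yield, promote→Q0. Q0=[P3,P2] Q1=[P1] Q2=[]
t=8-9: P3@Q0 runs 1, rem=11, I/O yield, promote→Q0. Q0=[P2,P3] Q1=[P1] Q2=[]
t=9-11: P2@Q0 runs 2, rem=6, I/O yield, promote→Q0. Q0=[P3,P2] Q1=[P1] Q2=[]
t=11-12: P3@Q0 runs 1, rem=10, I/O yield, promote→Q0. Q0=[P2,P3] Q1=[P1] Q2=[]
t=12-14: P2@Q0 runs 2, rem=4, I/O yield, promote→Q0. Q0=[P3,P2] Q1=[P1] Q2=[]
t=14-15: P3@Q0 runs 1, rem=9, I/O yield, promote→Q0. Q0=[P2,P3] Q1=[P1] Q2=[]
t=15-17: P2@Q0 runs 2, rem=2, I/O yield, promote→Q0. Q0=[P3,P2] Q1=[P1] Q2=[]
t=17-18: P3@Q0 runs 1, rem=8, I/O yield, promote→Q0. Q0=[P2,P3] Q1=[P1] Q2=[]
t=18-20: P2@Q0 runs 2, rem=0, completes. Q0=[P3] Q1=[P1] Q2=[]
t=20-21: P3@Q0 runs 1, rem=7, I/O yield, promote→Q0. Q0=[P3] Q1=[P1] Q2=[]
t=21-22: P3@Q0 runs 1, rem=6, I/O yield, promote→Q0. Q0=[P3] Q1=[P1] Q2=[]
t=22-23: P3@Q0 runs 1, rem=5, I/O yield, promote→Q0. Q0=[P3] Q1=[P1] Q2=[]
t=23-24: P3@Q0 runs 1, rem=4, I/O yield, promote→Q0. Q0=[P3] Q1=[P1] Q2=[]
t=24-25: P3@Q0 runs 1, rem=3, I/O yield, promote→Q0. Q0=[P3] Q1=[P1] Q2=[]
t=25-26: P3@Q0 runs 1, rem=2, I/O yield, promote→Q0. Q0=[P3] Q1=[P1] Q2=[]
t=26-27: P3@Q0 runs 1, rem=1, I/O yield, promote→Q0. Q0=[P3] Q1=[P1] Q2=[]
t=27-28: P3@Q0 runs 1, rem=0, completes. Q0=[] Q1=[P1] Q2=[]
t=28-29: P1@Q1 runs 1, rem=0, completes. Q0=[] Q1=[] Q2=[]

Answer: P1(0-3) P2(3-5) P3(5-6) P2(6-8) P3(8-9) P2(9-11) P3(11-12) P2(12-14) P3(14-15) P2(15-17) P3(17-18) P2(18-20) P3(20-21) P3(21-22) P3(22-23) P3(23-24) P3(24-25) P3(25-26) P3(26-27) P3(27-28) P1(28-29)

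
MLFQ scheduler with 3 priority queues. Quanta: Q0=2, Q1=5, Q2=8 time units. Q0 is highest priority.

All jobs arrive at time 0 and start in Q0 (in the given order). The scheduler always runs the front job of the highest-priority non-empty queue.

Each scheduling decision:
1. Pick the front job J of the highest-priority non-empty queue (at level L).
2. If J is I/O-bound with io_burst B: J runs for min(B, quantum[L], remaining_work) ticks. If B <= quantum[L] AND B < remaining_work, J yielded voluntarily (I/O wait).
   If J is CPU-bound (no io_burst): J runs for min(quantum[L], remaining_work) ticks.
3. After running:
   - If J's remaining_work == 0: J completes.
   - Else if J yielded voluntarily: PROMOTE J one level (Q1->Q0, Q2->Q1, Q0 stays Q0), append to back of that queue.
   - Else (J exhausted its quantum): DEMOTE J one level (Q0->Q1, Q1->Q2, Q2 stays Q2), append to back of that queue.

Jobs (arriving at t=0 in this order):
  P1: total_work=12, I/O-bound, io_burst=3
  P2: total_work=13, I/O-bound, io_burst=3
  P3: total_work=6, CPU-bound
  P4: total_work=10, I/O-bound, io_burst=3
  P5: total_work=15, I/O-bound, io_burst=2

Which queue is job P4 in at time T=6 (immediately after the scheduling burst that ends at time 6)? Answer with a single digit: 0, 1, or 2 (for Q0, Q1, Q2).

Answer: 0

Derivation:
t=0-2: P1@Q0 runs 2, rem=10, quantum used, demote→Q1. Q0=[P2,P3,P4,P5] Q1=[P1] Q2=[]
t=2-4: P2@Q0 runs 2, rem=11, quantum used, demote→Q1. Q0=[P3,P4,P5] Q1=[P1,P2] Q2=[]
t=4-6: P3@Q0 runs 2, rem=4, quantum used, demote→Q1. Q0=[P4,P5] Q1=[P1,P2,P3] Q2=[]
t=6-8: P4@Q0 runs 2, rem=8, quantum used, demote→Q1. Q0=[P5] Q1=[P1,P2,P3,P4] Q2=[]
t=8-10: P5@Q0 runs 2, rem=13, I/O yield, promote→Q0. Q0=[P5] Q1=[P1,P2,P3,P4] Q2=[]
t=10-12: P5@Q0 runs 2, rem=11, I/O yield, promote→Q0. Q0=[P5] Q1=[P1,P2,P3,P4] Q2=[]
t=12-14: P5@Q0 runs 2, rem=9, I/O yield, promote→Q0. Q0=[P5] Q1=[P1,P2,P3,P4] Q2=[]
t=14-16: P5@Q0 runs 2, rem=7, I/O yield, promote→Q0. Q0=[P5] Q1=[P1,P2,P3,P4] Q2=[]
t=16-18: P5@Q0 runs 2, rem=5, I/O yield, promote→Q0. Q0=[P5] Q1=[P1,P2,P3,P4] Q2=[]
t=18-20: P5@Q0 runs 2, rem=3, I/O yield, promote→Q0. Q0=[P5] Q1=[P1,P2,P3,P4] Q2=[]
t=20-22: P5@Q0 runs 2, rem=1, I/O yield, promote→Q0. Q0=[P5] Q1=[P1,P2,P3,P4] Q2=[]
t=22-23: P5@Q0 runs 1, rem=0, completes. Q0=[] Q1=[P1,P2,P3,P4] Q2=[]
t=23-26: P1@Q1 runs 3, rem=7, I/O yield, promote→Q0. Q0=[P1] Q1=[P2,P3,P4] Q2=[]
t=26-28: P1@Q0 runs 2, rem=5, quantum used, demote→Q1. Q0=[] Q1=[P2,P3,P4,P1] Q2=[]
t=28-31: P2@Q1 runs 3, rem=8, I/O yield, promote→Q0. Q0=[P2] Q1=[P3,P4,P1] Q2=[]
t=31-33: P2@Q0 runs 2, rem=6, quantum used, demote→Q1. Q0=[] Q1=[P3,P4,P1,P2] Q2=[]
t=33-37: P3@Q1 runs 4, rem=0, completes. Q0=[] Q1=[P4,P1,P2] Q2=[]
t=37-40: P4@Q1 runs 3, rem=5, I/O yield, promote→Q0. Q0=[P4] Q1=[P1,P2] Q2=[]
t=40-42: P4@Q0 runs 2, rem=3, quantum used, demote→Q1. Q0=[] Q1=[P1,P2,P4] Q2=[]
t=42-45: P1@Q1 runs 3, rem=2, I/O yield, promote→Q0. Q0=[P1] Q1=[P2,P4] Q2=[]
t=45-47: P1@Q0 runs 2, rem=0, completes. Q0=[] Q1=[P2,P4] Q2=[]
t=47-50: P2@Q1 runs 3, rem=3, I/O yield, promote→Q0. Q0=[P2] Q1=[P4] Q2=[]
t=50-52: P2@Q0 runs 2, rem=1, quantum used, demote→Q1. Q0=[] Q1=[P4,P2] Q2=[]
t=52-55: P4@Q1 runs 3, rem=0, completes. Q0=[] Q1=[P2] Q2=[]
t=55-56: P2@Q1 runs 1, rem=0, completes. Q0=[] Q1=[] Q2=[]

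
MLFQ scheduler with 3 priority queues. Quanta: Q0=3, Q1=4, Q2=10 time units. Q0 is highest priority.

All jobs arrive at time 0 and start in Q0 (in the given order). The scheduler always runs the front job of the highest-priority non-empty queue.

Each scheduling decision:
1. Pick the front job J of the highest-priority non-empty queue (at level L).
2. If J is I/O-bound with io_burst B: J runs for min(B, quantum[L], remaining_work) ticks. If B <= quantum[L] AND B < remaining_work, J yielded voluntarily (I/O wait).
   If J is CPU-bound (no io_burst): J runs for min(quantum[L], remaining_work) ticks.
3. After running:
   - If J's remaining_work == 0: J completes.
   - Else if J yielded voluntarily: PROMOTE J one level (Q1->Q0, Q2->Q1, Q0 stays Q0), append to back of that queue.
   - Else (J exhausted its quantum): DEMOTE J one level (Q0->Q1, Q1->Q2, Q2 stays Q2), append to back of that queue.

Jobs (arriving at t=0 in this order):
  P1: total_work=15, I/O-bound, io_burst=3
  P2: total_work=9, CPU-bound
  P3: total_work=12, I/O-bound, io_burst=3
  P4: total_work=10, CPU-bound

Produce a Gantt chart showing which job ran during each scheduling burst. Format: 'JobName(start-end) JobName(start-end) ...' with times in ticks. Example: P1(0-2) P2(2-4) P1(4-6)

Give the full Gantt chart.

t=0-3: P1@Q0 runs 3, rem=12, I/O yield, promote→Q0. Q0=[P2,P3,P4,P1] Q1=[] Q2=[]
t=3-6: P2@Q0 runs 3, rem=6, quantum used, demote→Q1. Q0=[P3,P4,P1] Q1=[P2] Q2=[]
t=6-9: P3@Q0 runs 3, rem=9, I/O yield, promote→Q0. Q0=[P4,P1,P3] Q1=[P2] Q2=[]
t=9-12: P4@Q0 runs 3, rem=7, quantum used, demote→Q1. Q0=[P1,P3] Q1=[P2,P4] Q2=[]
t=12-15: P1@Q0 runs 3, rem=9, I/O yield, promote→Q0. Q0=[P3,P1] Q1=[P2,P4] Q2=[]
t=15-18: P3@Q0 runs 3, rem=6, I/O yield, promote→Q0. Q0=[P1,P3] Q1=[P2,P4] Q2=[]
t=18-21: P1@Q0 runs 3, rem=6, I/O yield, promote→Q0. Q0=[P3,P1] Q1=[P2,P4] Q2=[]
t=21-24: P3@Q0 runs 3, rem=3, I/O yield, promote→Q0. Q0=[P1,P3] Q1=[P2,P4] Q2=[]
t=24-27: P1@Q0 runs 3, rem=3, I/O yield, promote→Q0. Q0=[P3,P1] Q1=[P2,P4] Q2=[]
t=27-30: P3@Q0 runs 3, rem=0, completes. Q0=[P1] Q1=[P2,P4] Q2=[]
t=30-33: P1@Q0 runs 3, rem=0, completes. Q0=[] Q1=[P2,P4] Q2=[]
t=33-37: P2@Q1 runs 4, rem=2, quantum used, demote→Q2. Q0=[] Q1=[P4] Q2=[P2]
t=37-41: P4@Q1 runs 4, rem=3, quantum used, demote→Q2. Q0=[] Q1=[] Q2=[P2,P4]
t=41-43: P2@Q2 runs 2, rem=0, completes. Q0=[] Q1=[] Q2=[P4]
t=43-46: P4@Q2 runs 3, rem=0, completes. Q0=[] Q1=[] Q2=[]

Answer: P1(0-3) P2(3-6) P3(6-9) P4(9-12) P1(12-15) P3(15-18) P1(18-21) P3(21-24) P1(24-27) P3(27-30) P1(30-33) P2(33-37) P4(37-41) P2(41-43) P4(43-46)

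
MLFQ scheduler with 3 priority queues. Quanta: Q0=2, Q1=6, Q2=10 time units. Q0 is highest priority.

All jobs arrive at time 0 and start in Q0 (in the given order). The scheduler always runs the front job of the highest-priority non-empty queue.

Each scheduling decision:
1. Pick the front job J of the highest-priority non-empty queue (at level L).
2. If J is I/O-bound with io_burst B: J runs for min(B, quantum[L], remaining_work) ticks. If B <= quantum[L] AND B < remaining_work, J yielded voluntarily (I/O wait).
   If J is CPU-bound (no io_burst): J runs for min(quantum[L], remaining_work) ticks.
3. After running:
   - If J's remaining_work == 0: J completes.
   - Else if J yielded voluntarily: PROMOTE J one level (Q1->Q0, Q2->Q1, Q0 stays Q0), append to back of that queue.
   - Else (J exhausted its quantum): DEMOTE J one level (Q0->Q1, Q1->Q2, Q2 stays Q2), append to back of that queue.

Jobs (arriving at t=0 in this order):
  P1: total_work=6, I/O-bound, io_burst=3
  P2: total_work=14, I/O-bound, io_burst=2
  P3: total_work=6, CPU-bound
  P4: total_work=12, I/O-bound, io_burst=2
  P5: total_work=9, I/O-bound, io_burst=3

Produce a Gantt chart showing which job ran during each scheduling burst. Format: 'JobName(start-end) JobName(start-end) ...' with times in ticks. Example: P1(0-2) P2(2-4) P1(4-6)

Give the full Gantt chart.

Answer: P1(0-2) P2(2-4) P3(4-6) P4(6-8) P5(8-10) P2(10-12) P4(12-14) P2(14-16) P4(16-18) P2(18-20) P4(20-22) P2(22-24) P4(24-26) P2(26-28) P4(28-30) P2(30-32) P1(32-35) P1(35-36) P3(36-40) P5(40-43) P5(43-45) P5(45-47)

Derivation:
t=0-2: P1@Q0 runs 2, rem=4, quantum used, demote→Q1. Q0=[P2,P3,P4,P5] Q1=[P1] Q2=[]
t=2-4: P2@Q0 runs 2, rem=12, I/O yield, promote→Q0. Q0=[P3,P4,P5,P2] Q1=[P1] Q2=[]
t=4-6: P3@Q0 runs 2, rem=4, quantum used, demote→Q1. Q0=[P4,P5,P2] Q1=[P1,P3] Q2=[]
t=6-8: P4@Q0 runs 2, rem=10, I/O yield, promote→Q0. Q0=[P5,P2,P4] Q1=[P1,P3] Q2=[]
t=8-10: P5@Q0 runs 2, rem=7, quantum used, demote→Q1. Q0=[P2,P4] Q1=[P1,P3,P5] Q2=[]
t=10-12: P2@Q0 runs 2, rem=10, I/O yield, promote→Q0. Q0=[P4,P2] Q1=[P1,P3,P5] Q2=[]
t=12-14: P4@Q0 runs 2, rem=8, I/O yield, promote→Q0. Q0=[P2,P4] Q1=[P1,P3,P5] Q2=[]
t=14-16: P2@Q0 runs 2, rem=8, I/O yield, promote→Q0. Q0=[P4,P2] Q1=[P1,P3,P5] Q2=[]
t=16-18: P4@Q0 runs 2, rem=6, I/O yield, promote→Q0. Q0=[P2,P4] Q1=[P1,P3,P5] Q2=[]
t=18-20: P2@Q0 runs 2, rem=6, I/O yield, promote→Q0. Q0=[P4,P2] Q1=[P1,P3,P5] Q2=[]
t=20-22: P4@Q0 runs 2, rem=4, I/O yield, promote→Q0. Q0=[P2,P4] Q1=[P1,P3,P5] Q2=[]
t=22-24: P2@Q0 runs 2, rem=4, I/O yield, promote→Q0. Q0=[P4,P2] Q1=[P1,P3,P5] Q2=[]
t=24-26: P4@Q0 runs 2, rem=2, I/O yield, promote→Q0. Q0=[P2,P4] Q1=[P1,P3,P5] Q2=[]
t=26-28: P2@Q0 runs 2, rem=2, I/O yield, promote→Q0. Q0=[P4,P2] Q1=[P1,P3,P5] Q2=[]
t=28-30: P4@Q0 runs 2, rem=0, completes. Q0=[P2] Q1=[P1,P3,P5] Q2=[]
t=30-32: P2@Q0 runs 2, rem=0, completes. Q0=[] Q1=[P1,P3,P5] Q2=[]
t=32-35: P1@Q1 runs 3, rem=1, I/O yield, promote→Q0. Q0=[P1] Q1=[P3,P5] Q2=[]
t=35-36: P1@Q0 runs 1, rem=0, completes. Q0=[] Q1=[P3,P5] Q2=[]
t=36-40: P3@Q1 runs 4, rem=0, completes. Q0=[] Q1=[P5] Q2=[]
t=40-43: P5@Q1 runs 3, rem=4, I/O yield, promote→Q0. Q0=[P5] Q1=[] Q2=[]
t=43-45: P5@Q0 runs 2, rem=2, quantum used, demote→Q1. Q0=[] Q1=[P5] Q2=[]
t=45-47: P5@Q1 runs 2, rem=0, completes. Q0=[] Q1=[] Q2=[]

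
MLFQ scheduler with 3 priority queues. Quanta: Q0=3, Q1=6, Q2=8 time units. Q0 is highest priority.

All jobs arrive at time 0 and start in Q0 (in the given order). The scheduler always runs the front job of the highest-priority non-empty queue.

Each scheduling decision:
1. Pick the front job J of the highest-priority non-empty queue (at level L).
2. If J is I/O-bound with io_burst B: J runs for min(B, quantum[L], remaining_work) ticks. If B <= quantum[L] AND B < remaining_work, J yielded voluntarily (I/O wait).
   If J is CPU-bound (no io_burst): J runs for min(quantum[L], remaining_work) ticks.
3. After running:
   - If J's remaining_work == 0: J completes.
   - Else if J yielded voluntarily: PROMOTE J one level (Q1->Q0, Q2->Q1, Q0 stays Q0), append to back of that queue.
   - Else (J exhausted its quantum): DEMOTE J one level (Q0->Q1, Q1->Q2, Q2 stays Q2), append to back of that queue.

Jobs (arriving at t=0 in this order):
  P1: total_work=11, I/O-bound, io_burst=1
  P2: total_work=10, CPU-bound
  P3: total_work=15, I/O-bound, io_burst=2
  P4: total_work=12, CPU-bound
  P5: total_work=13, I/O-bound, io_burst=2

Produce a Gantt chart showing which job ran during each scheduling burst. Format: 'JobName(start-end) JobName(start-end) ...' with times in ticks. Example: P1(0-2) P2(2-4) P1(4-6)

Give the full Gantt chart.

Answer: P1(0-1) P2(1-4) P3(4-6) P4(6-9) P5(9-11) P1(11-12) P3(12-14) P5(14-16) P1(16-17) P3(17-19) P5(19-21) P1(21-22) P3(22-24) P5(24-26) P1(26-27) P3(27-29) P5(29-31) P1(31-32) P3(32-34) P5(34-36) P1(36-37) P3(37-39) P5(39-40) P1(40-41) P3(41-42) P1(42-43) P1(43-44) P1(44-45) P2(45-51) P4(51-57) P2(57-58) P4(58-61)

Derivation:
t=0-1: P1@Q0 runs 1, rem=10, I/O yield, promote→Q0. Q0=[P2,P3,P4,P5,P1] Q1=[] Q2=[]
t=1-4: P2@Q0 runs 3, rem=7, quantum used, demote→Q1. Q0=[P3,P4,P5,P1] Q1=[P2] Q2=[]
t=4-6: P3@Q0 runs 2, rem=13, I/O yield, promote→Q0. Q0=[P4,P5,P1,P3] Q1=[P2] Q2=[]
t=6-9: P4@Q0 runs 3, rem=9, quantum used, demote→Q1. Q0=[P5,P1,P3] Q1=[P2,P4] Q2=[]
t=9-11: P5@Q0 runs 2, rem=11, I/O yield, promote→Q0. Q0=[P1,P3,P5] Q1=[P2,P4] Q2=[]
t=11-12: P1@Q0 runs 1, rem=9, I/O yield, promote→Q0. Q0=[P3,P5,P1] Q1=[P2,P4] Q2=[]
t=12-14: P3@Q0 runs 2, rem=11, I/O yield, promote→Q0. Q0=[P5,P1,P3] Q1=[P2,P4] Q2=[]
t=14-16: P5@Q0 runs 2, rem=9, I/O yield, promote→Q0. Q0=[P1,P3,P5] Q1=[P2,P4] Q2=[]
t=16-17: P1@Q0 runs 1, rem=8, I/O yield, promote→Q0. Q0=[P3,P5,P1] Q1=[P2,P4] Q2=[]
t=17-19: P3@Q0 runs 2, rem=9, I/O yield, promote→Q0. Q0=[P5,P1,P3] Q1=[P2,P4] Q2=[]
t=19-21: P5@Q0 runs 2, rem=7, I/O yield, promote→Q0. Q0=[P1,P3,P5] Q1=[P2,P4] Q2=[]
t=21-22: P1@Q0 runs 1, rem=7, I/O yield, promote→Q0. Q0=[P3,P5,P1] Q1=[P2,P4] Q2=[]
t=22-24: P3@Q0 runs 2, rem=7, I/O yield, promote→Q0. Q0=[P5,P1,P3] Q1=[P2,P4] Q2=[]
t=24-26: P5@Q0 runs 2, rem=5, I/O yield, promote→Q0. Q0=[P1,P3,P5] Q1=[P2,P4] Q2=[]
t=26-27: P1@Q0 runs 1, rem=6, I/O yield, promote→Q0. Q0=[P3,P5,P1] Q1=[P2,P4] Q2=[]
t=27-29: P3@Q0 runs 2, rem=5, I/O yield, promote→Q0. Q0=[P5,P1,P3] Q1=[P2,P4] Q2=[]
t=29-31: P5@Q0 runs 2, rem=3, I/O yield, promote→Q0. Q0=[P1,P3,P5] Q1=[P2,P4] Q2=[]
t=31-32: P1@Q0 runs 1, rem=5, I/O yield, promote→Q0. Q0=[P3,P5,P1] Q1=[P2,P4] Q2=[]
t=32-34: P3@Q0 runs 2, rem=3, I/O yield, promote→Q0. Q0=[P5,P1,P3] Q1=[P2,P4] Q2=[]
t=34-36: P5@Q0 runs 2, rem=1, I/O yield, promote→Q0. Q0=[P1,P3,P5] Q1=[P2,P4] Q2=[]
t=36-37: P1@Q0 runs 1, rem=4, I/O yield, promote→Q0. Q0=[P3,P5,P1] Q1=[P2,P4] Q2=[]
t=37-39: P3@Q0 runs 2, rem=1, I/O yield, promote→Q0. Q0=[P5,P1,P3] Q1=[P2,P4] Q2=[]
t=39-40: P5@Q0 runs 1, rem=0, completes. Q0=[P1,P3] Q1=[P2,P4] Q2=[]
t=40-41: P1@Q0 runs 1, rem=3, I/O yield, promote→Q0. Q0=[P3,P1] Q1=[P2,P4] Q2=[]
t=41-42: P3@Q0 runs 1, rem=0, completes. Q0=[P1] Q1=[P2,P4] Q2=[]
t=42-43: P1@Q0 runs 1, rem=2, I/O yield, promote→Q0. Q0=[P1] Q1=[P2,P4] Q2=[]
t=43-44: P1@Q0 runs 1, rem=1, I/O yield, promote→Q0. Q0=[P1] Q1=[P2,P4] Q2=[]
t=44-45: P1@Q0 runs 1, rem=0, completes. Q0=[] Q1=[P2,P4] Q2=[]
t=45-51: P2@Q1 runs 6, rem=1, quantum used, demote→Q2. Q0=[] Q1=[P4] Q2=[P2]
t=51-57: P4@Q1 runs 6, rem=3, quantum used, demote→Q2. Q0=[] Q1=[] Q2=[P2,P4]
t=57-58: P2@Q2 runs 1, rem=0, completes. Q0=[] Q1=[] Q2=[P4]
t=58-61: P4@Q2 runs 3, rem=0, completes. Q0=[] Q1=[] Q2=[]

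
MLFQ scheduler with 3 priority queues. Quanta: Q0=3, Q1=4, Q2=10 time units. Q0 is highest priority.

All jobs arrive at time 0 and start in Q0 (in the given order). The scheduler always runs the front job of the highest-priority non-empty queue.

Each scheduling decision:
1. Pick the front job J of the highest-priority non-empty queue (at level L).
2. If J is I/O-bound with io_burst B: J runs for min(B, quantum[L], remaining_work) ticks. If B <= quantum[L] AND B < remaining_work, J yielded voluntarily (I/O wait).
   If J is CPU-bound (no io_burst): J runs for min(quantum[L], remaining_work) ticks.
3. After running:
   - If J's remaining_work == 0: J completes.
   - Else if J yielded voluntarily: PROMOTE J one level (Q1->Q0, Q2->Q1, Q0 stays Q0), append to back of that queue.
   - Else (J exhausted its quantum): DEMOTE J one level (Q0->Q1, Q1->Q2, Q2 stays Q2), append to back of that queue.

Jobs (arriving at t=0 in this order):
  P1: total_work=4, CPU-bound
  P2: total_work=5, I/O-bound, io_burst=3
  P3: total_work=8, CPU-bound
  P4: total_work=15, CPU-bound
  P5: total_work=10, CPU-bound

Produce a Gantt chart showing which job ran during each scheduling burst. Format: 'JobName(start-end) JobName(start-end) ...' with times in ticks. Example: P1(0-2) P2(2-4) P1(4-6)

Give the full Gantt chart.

Answer: P1(0-3) P2(3-6) P3(6-9) P4(9-12) P5(12-15) P2(15-17) P1(17-18) P3(18-22) P4(22-26) P5(26-30) P3(30-31) P4(31-39) P5(39-42)

Derivation:
t=0-3: P1@Q0 runs 3, rem=1, quantum used, demote→Q1. Q0=[P2,P3,P4,P5] Q1=[P1] Q2=[]
t=3-6: P2@Q0 runs 3, rem=2, I/O yield, promote→Q0. Q0=[P3,P4,P5,P2] Q1=[P1] Q2=[]
t=6-9: P3@Q0 runs 3, rem=5, quantum used, demote→Q1. Q0=[P4,P5,P2] Q1=[P1,P3] Q2=[]
t=9-12: P4@Q0 runs 3, rem=12, quantum used, demote→Q1. Q0=[P5,P2] Q1=[P1,P3,P4] Q2=[]
t=12-15: P5@Q0 runs 3, rem=7, quantum used, demote→Q1. Q0=[P2] Q1=[P1,P3,P4,P5] Q2=[]
t=15-17: P2@Q0 runs 2, rem=0, completes. Q0=[] Q1=[P1,P3,P4,P5] Q2=[]
t=17-18: P1@Q1 runs 1, rem=0, completes. Q0=[] Q1=[P3,P4,P5] Q2=[]
t=18-22: P3@Q1 runs 4, rem=1, quantum used, demote→Q2. Q0=[] Q1=[P4,P5] Q2=[P3]
t=22-26: P4@Q1 runs 4, rem=8, quantum used, demote→Q2. Q0=[] Q1=[P5] Q2=[P3,P4]
t=26-30: P5@Q1 runs 4, rem=3, quantum used, demote→Q2. Q0=[] Q1=[] Q2=[P3,P4,P5]
t=30-31: P3@Q2 runs 1, rem=0, completes. Q0=[] Q1=[] Q2=[P4,P5]
t=31-39: P4@Q2 runs 8, rem=0, completes. Q0=[] Q1=[] Q2=[P5]
t=39-42: P5@Q2 runs 3, rem=0, completes. Q0=[] Q1=[] Q2=[]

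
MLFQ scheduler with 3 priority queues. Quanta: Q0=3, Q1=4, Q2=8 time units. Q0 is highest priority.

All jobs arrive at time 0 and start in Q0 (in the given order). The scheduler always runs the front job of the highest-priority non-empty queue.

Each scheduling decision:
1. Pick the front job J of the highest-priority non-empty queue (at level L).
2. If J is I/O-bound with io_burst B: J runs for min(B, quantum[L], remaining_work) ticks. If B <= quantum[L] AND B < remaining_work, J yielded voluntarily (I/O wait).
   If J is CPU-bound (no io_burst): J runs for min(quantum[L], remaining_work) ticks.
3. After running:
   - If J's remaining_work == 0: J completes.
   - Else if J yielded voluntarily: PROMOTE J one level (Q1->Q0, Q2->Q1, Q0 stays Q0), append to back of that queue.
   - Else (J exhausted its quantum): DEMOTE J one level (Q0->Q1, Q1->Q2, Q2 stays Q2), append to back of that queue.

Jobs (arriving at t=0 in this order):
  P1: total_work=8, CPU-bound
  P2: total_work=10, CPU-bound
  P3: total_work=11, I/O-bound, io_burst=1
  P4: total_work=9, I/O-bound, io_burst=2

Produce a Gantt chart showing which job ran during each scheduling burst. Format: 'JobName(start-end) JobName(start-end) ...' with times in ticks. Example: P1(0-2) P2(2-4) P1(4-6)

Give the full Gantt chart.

Answer: P1(0-3) P2(3-6) P3(6-7) P4(7-9) P3(9-10) P4(10-12) P3(12-13) P4(13-15) P3(15-16) P4(16-18) P3(18-19) P4(19-20) P3(20-21) P3(21-22) P3(22-23) P3(23-24) P3(24-25) P3(25-26) P1(26-30) P2(30-34) P1(34-35) P2(35-38)

Derivation:
t=0-3: P1@Q0 runs 3, rem=5, quantum used, demote→Q1. Q0=[P2,P3,P4] Q1=[P1] Q2=[]
t=3-6: P2@Q0 runs 3, rem=7, quantum used, demote→Q1. Q0=[P3,P4] Q1=[P1,P2] Q2=[]
t=6-7: P3@Q0 runs 1, rem=10, I/O yield, promote→Q0. Q0=[P4,P3] Q1=[P1,P2] Q2=[]
t=7-9: P4@Q0 runs 2, rem=7, I/O yield, promote→Q0. Q0=[P3,P4] Q1=[P1,P2] Q2=[]
t=9-10: P3@Q0 runs 1, rem=9, I/O yield, promote→Q0. Q0=[P4,P3] Q1=[P1,P2] Q2=[]
t=10-12: P4@Q0 runs 2, rem=5, I/O yield, promote→Q0. Q0=[P3,P4] Q1=[P1,P2] Q2=[]
t=12-13: P3@Q0 runs 1, rem=8, I/O yield, promote→Q0. Q0=[P4,P3] Q1=[P1,P2] Q2=[]
t=13-15: P4@Q0 runs 2, rem=3, I/O yield, promote→Q0. Q0=[P3,P4] Q1=[P1,P2] Q2=[]
t=15-16: P3@Q0 runs 1, rem=7, I/O yield, promote→Q0. Q0=[P4,P3] Q1=[P1,P2] Q2=[]
t=16-18: P4@Q0 runs 2, rem=1, I/O yield, promote→Q0. Q0=[P3,P4] Q1=[P1,P2] Q2=[]
t=18-19: P3@Q0 runs 1, rem=6, I/O yield, promote→Q0. Q0=[P4,P3] Q1=[P1,P2] Q2=[]
t=19-20: P4@Q0 runs 1, rem=0, completes. Q0=[P3] Q1=[P1,P2] Q2=[]
t=20-21: P3@Q0 runs 1, rem=5, I/O yield, promote→Q0. Q0=[P3] Q1=[P1,P2] Q2=[]
t=21-22: P3@Q0 runs 1, rem=4, I/O yield, promote→Q0. Q0=[P3] Q1=[P1,P2] Q2=[]
t=22-23: P3@Q0 runs 1, rem=3, I/O yield, promote→Q0. Q0=[P3] Q1=[P1,P2] Q2=[]
t=23-24: P3@Q0 runs 1, rem=2, I/O yield, promote→Q0. Q0=[P3] Q1=[P1,P2] Q2=[]
t=24-25: P3@Q0 runs 1, rem=1, I/O yield, promote→Q0. Q0=[P3] Q1=[P1,P2] Q2=[]
t=25-26: P3@Q0 runs 1, rem=0, completes. Q0=[] Q1=[P1,P2] Q2=[]
t=26-30: P1@Q1 runs 4, rem=1, quantum used, demote→Q2. Q0=[] Q1=[P2] Q2=[P1]
t=30-34: P2@Q1 runs 4, rem=3, quantum used, demote→Q2. Q0=[] Q1=[] Q2=[P1,P2]
t=34-35: P1@Q2 runs 1, rem=0, completes. Q0=[] Q1=[] Q2=[P2]
t=35-38: P2@Q2 runs 3, rem=0, completes. Q0=[] Q1=[] Q2=[]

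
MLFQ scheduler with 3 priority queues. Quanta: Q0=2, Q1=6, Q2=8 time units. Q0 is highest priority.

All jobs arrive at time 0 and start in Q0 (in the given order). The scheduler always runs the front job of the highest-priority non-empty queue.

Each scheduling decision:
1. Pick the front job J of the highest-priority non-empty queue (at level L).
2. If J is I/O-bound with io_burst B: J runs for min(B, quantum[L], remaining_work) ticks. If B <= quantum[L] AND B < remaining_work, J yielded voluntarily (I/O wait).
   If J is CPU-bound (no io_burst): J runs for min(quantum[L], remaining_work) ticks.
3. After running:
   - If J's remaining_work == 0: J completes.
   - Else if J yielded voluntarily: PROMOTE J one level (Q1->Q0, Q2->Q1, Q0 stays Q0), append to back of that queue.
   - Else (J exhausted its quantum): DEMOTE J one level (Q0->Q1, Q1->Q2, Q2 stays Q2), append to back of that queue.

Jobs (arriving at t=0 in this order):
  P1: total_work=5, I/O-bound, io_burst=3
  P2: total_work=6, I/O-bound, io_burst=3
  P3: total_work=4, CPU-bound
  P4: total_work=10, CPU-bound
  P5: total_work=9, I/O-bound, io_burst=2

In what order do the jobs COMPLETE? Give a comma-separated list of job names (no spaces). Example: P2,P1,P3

Answer: P5,P1,P2,P3,P4

Derivation:
t=0-2: P1@Q0 runs 2, rem=3, quantum used, demote→Q1. Q0=[P2,P3,P4,P5] Q1=[P1] Q2=[]
t=2-4: P2@Q0 runs 2, rem=4, quantum used, demote→Q1. Q0=[P3,P4,P5] Q1=[P1,P2] Q2=[]
t=4-6: P3@Q0 runs 2, rem=2, quantum used, demote→Q1. Q0=[P4,P5] Q1=[P1,P2,P3] Q2=[]
t=6-8: P4@Q0 runs 2, rem=8, quantum used, demote→Q1. Q0=[P5] Q1=[P1,P2,P3,P4] Q2=[]
t=8-10: P5@Q0 runs 2, rem=7, I/O yield, promote→Q0. Q0=[P5] Q1=[P1,P2,P3,P4] Q2=[]
t=10-12: P5@Q0 runs 2, rem=5, I/O yield, promote→Q0. Q0=[P5] Q1=[P1,P2,P3,P4] Q2=[]
t=12-14: P5@Q0 runs 2, rem=3, I/O yield, promote→Q0. Q0=[P5] Q1=[P1,P2,P3,P4] Q2=[]
t=14-16: P5@Q0 runs 2, rem=1, I/O yield, promote→Q0. Q0=[P5] Q1=[P1,P2,P3,P4] Q2=[]
t=16-17: P5@Q0 runs 1, rem=0, completes. Q0=[] Q1=[P1,P2,P3,P4] Q2=[]
t=17-20: P1@Q1 runs 3, rem=0, completes. Q0=[] Q1=[P2,P3,P4] Q2=[]
t=20-23: P2@Q1 runs 3, rem=1, I/O yield, promote→Q0. Q0=[P2] Q1=[P3,P4] Q2=[]
t=23-24: P2@Q0 runs 1, rem=0, completes. Q0=[] Q1=[P3,P4] Q2=[]
t=24-26: P3@Q1 runs 2, rem=0, completes. Q0=[] Q1=[P4] Q2=[]
t=26-32: P4@Q1 runs 6, rem=2, quantum used, demote→Q2. Q0=[] Q1=[] Q2=[P4]
t=32-34: P4@Q2 runs 2, rem=0, completes. Q0=[] Q1=[] Q2=[]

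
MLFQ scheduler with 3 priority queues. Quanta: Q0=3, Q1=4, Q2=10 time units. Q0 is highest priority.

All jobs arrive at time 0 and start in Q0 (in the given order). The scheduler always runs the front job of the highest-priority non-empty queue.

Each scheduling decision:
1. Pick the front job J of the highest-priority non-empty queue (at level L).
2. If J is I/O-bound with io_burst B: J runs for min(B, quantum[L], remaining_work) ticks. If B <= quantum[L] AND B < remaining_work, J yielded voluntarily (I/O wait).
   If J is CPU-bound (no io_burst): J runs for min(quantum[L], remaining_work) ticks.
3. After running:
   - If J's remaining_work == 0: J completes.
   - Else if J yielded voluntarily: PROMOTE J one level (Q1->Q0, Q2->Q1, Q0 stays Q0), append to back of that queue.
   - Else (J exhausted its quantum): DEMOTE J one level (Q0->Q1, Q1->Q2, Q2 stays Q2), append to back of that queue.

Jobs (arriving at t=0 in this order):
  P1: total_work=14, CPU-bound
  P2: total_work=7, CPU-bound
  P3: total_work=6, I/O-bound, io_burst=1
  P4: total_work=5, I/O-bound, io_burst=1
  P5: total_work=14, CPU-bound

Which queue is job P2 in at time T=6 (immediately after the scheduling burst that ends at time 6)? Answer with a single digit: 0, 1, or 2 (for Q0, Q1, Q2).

Answer: 1

Derivation:
t=0-3: P1@Q0 runs 3, rem=11, quantum used, demote→Q1. Q0=[P2,P3,P4,P5] Q1=[P1] Q2=[]
t=3-6: P2@Q0 runs 3, rem=4, quantum used, demote→Q1. Q0=[P3,P4,P5] Q1=[P1,P2] Q2=[]
t=6-7: P3@Q0 runs 1, rem=5, I/O yield, promote→Q0. Q0=[P4,P5,P3] Q1=[P1,P2] Q2=[]
t=7-8: P4@Q0 runs 1, rem=4, I/O yield, promote→Q0. Q0=[P5,P3,P4] Q1=[P1,P2] Q2=[]
t=8-11: P5@Q0 runs 3, rem=11, quantum used, demote→Q1. Q0=[P3,P4] Q1=[P1,P2,P5] Q2=[]
t=11-12: P3@Q0 runs 1, rem=4, I/O yield, promote→Q0. Q0=[P4,P3] Q1=[P1,P2,P5] Q2=[]
t=12-13: P4@Q0 runs 1, rem=3, I/O yield, promote→Q0. Q0=[P3,P4] Q1=[P1,P2,P5] Q2=[]
t=13-14: P3@Q0 runs 1, rem=3, I/O yield, promote→Q0. Q0=[P4,P3] Q1=[P1,P2,P5] Q2=[]
t=14-15: P4@Q0 runs 1, rem=2, I/O yield, promote→Q0. Q0=[P3,P4] Q1=[P1,P2,P5] Q2=[]
t=15-16: P3@Q0 runs 1, rem=2, I/O yield, promote→Q0. Q0=[P4,P3] Q1=[P1,P2,P5] Q2=[]
t=16-17: P4@Q0 runs 1, rem=1, I/O yield, promote→Q0. Q0=[P3,P4] Q1=[P1,P2,P5] Q2=[]
t=17-18: P3@Q0 runs 1, rem=1, I/O yield, promote→Q0. Q0=[P4,P3] Q1=[P1,P2,P5] Q2=[]
t=18-19: P4@Q0 runs 1, rem=0, completes. Q0=[P3] Q1=[P1,P2,P5] Q2=[]
t=19-20: P3@Q0 runs 1, rem=0, completes. Q0=[] Q1=[P1,P2,P5] Q2=[]
t=20-24: P1@Q1 runs 4, rem=7, quantum used, demote→Q2. Q0=[] Q1=[P2,P5] Q2=[P1]
t=24-28: P2@Q1 runs 4, rem=0, completes. Q0=[] Q1=[P5] Q2=[P1]
t=28-32: P5@Q1 runs 4, rem=7, quantum used, demote→Q2. Q0=[] Q1=[] Q2=[P1,P5]
t=32-39: P1@Q2 runs 7, rem=0, completes. Q0=[] Q1=[] Q2=[P5]
t=39-46: P5@Q2 runs 7, rem=0, completes. Q0=[] Q1=[] Q2=[]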